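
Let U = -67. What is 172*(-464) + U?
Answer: -79875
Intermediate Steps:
172*(-464) + U = 172*(-464) - 67 = -79808 - 67 = -79875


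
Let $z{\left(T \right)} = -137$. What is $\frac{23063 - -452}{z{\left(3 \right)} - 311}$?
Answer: $- \frac{23515}{448} \approx -52.489$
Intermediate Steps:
$\frac{23063 - -452}{z{\left(3 \right)} - 311} = \frac{23063 - -452}{-137 - 311} = \frac{23063 + 452}{-448} = 23515 \left(- \frac{1}{448}\right) = - \frac{23515}{448}$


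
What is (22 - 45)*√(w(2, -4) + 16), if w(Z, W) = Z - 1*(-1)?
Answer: -23*√19 ≈ -100.25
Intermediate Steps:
w(Z, W) = 1 + Z (w(Z, W) = Z + 1 = 1 + Z)
(22 - 45)*√(w(2, -4) + 16) = (22 - 45)*√((1 + 2) + 16) = -23*√(3 + 16) = -23*√19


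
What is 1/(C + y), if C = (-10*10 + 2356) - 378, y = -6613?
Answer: -1/4735 ≈ -0.00021119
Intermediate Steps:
C = 1878 (C = (-100 + 2356) - 378 = 2256 - 378 = 1878)
1/(C + y) = 1/(1878 - 6613) = 1/(-4735) = -1/4735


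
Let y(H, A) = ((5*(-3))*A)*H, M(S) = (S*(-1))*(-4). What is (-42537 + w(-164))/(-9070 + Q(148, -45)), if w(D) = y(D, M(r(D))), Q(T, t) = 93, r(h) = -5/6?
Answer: 50737/8977 ≈ 5.6519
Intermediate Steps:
r(h) = -⅚ (r(h) = -5*⅙ = -⅚)
M(S) = 4*S (M(S) = -S*(-4) = 4*S)
y(H, A) = -15*A*H (y(H, A) = (-15*A)*H = -15*A*H)
w(D) = 50*D (w(D) = -15*4*(-⅚)*D = -15*(-10/3)*D = 50*D)
(-42537 + w(-164))/(-9070 + Q(148, -45)) = (-42537 + 50*(-164))/(-9070 + 93) = (-42537 - 8200)/(-8977) = -50737*(-1/8977) = 50737/8977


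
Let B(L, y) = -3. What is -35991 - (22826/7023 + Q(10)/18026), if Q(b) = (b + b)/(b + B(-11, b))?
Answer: -15948623740559/443088093 ≈ -35994.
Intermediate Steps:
Q(b) = 2*b/(-3 + b) (Q(b) = (b + b)/(b - 3) = (2*b)/(-3 + b) = 2*b/(-3 + b))
-35991 - (22826/7023 + Q(10)/18026) = -35991 - (22826/7023 + (2*10/(-3 + 10))/18026) = -35991 - (22826*(1/7023) + (2*10/7)*(1/18026)) = -35991 - (22826/7023 + (2*10*(⅐))*(1/18026)) = -35991 - (22826/7023 + (20/7)*(1/18026)) = -35991 - (22826/7023 + 10/63091) = -35991 - 1*1440185396/443088093 = -35991 - 1440185396/443088093 = -15948623740559/443088093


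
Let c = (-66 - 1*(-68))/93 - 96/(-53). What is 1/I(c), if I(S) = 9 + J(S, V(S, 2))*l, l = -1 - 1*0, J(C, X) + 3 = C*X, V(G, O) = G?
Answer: 24295041/209927336 ≈ 0.11573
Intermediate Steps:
J(C, X) = -3 + C*X
c = 9034/4929 (c = (-66 + 68)*(1/93) - 96*(-1/53) = 2*(1/93) + 96/53 = 2/93 + 96/53 = 9034/4929 ≈ 1.8328)
l = -1 (l = -1 + 0 = -1)
I(S) = 12 - S**2 (I(S) = 9 + (-3 + S*S)*(-1) = 9 + (-3 + S**2)*(-1) = 9 + (3 - S**2) = 12 - S**2)
1/I(c) = 1/(12 - (9034/4929)**2) = 1/(12 - 1*81613156/24295041) = 1/(12 - 81613156/24295041) = 1/(209927336/24295041) = 24295041/209927336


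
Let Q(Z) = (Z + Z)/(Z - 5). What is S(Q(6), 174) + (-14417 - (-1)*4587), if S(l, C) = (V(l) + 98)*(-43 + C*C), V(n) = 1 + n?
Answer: 3346033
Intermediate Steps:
Q(Z) = 2*Z/(-5 + Z) (Q(Z) = (2*Z)/(-5 + Z) = 2*Z/(-5 + Z))
S(l, C) = (-43 + C²)*(99 + l) (S(l, C) = ((1 + l) + 98)*(-43 + C*C) = (99 + l)*(-43 + C²) = (-43 + C²)*(99 + l))
S(Q(6), 174) + (-14417 - (-1)*4587) = (-4257 - 86*6/(-5 + 6) + 99*174² + (2*6/(-5 + 6))*174²) + (-14417 - (-1)*4587) = (-4257 - 86*6/1 + 99*30276 + (2*6/1)*30276) + (-14417 - 1*(-4587)) = (-4257 - 86*6 + 2997324 + (2*6*1)*30276) + (-14417 + 4587) = (-4257 - 43*12 + 2997324 + 12*30276) - 9830 = (-4257 - 516 + 2997324 + 363312) - 9830 = 3355863 - 9830 = 3346033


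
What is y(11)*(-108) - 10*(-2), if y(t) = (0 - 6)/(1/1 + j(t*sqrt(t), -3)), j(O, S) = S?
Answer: -304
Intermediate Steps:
y(t) = 3 (y(t) = (0 - 6)/(1/1 - 3) = -6/(1 - 3) = -6/(-2) = -6*(-1/2) = 3)
y(11)*(-108) - 10*(-2) = 3*(-108) - 10*(-2) = -324 + 20 = -304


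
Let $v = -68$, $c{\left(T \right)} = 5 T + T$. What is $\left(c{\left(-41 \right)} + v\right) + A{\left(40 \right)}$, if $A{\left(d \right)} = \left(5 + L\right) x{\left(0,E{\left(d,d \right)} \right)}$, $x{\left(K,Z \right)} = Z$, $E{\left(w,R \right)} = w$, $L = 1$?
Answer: $-74$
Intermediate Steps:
$c{\left(T \right)} = 6 T$
$A{\left(d \right)} = 6 d$ ($A{\left(d \right)} = \left(5 + 1\right) d = 6 d$)
$\left(c{\left(-41 \right)} + v\right) + A{\left(40 \right)} = \left(6 \left(-41\right) - 68\right) + 6 \cdot 40 = \left(-246 - 68\right) + 240 = -314 + 240 = -74$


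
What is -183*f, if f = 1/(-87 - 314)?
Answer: 183/401 ≈ 0.45636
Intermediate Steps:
f = -1/401 (f = 1/(-401) = -1/401 ≈ -0.0024938)
-183*f = -183*(-1/401) = 183/401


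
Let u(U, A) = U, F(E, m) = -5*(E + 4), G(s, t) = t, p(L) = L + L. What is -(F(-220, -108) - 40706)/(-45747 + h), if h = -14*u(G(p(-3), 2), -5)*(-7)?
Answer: -39626/45551 ≈ -0.86993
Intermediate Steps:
p(L) = 2*L
F(E, m) = -20 - 5*E (F(E, m) = -5*(4 + E) = -20 - 5*E)
h = 196 (h = -14*2*(-7) = -28*(-7) = 196)
-(F(-220, -108) - 40706)/(-45747 + h) = -((-20 - 5*(-220)) - 40706)/(-45747 + 196) = -((-20 + 1100) - 40706)/(-45551) = -(1080 - 40706)*(-1)/45551 = -(-39626)*(-1)/45551 = -1*39626/45551 = -39626/45551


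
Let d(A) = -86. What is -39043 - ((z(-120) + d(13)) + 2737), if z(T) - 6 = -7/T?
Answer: -5004007/120 ≈ -41700.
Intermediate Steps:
z(T) = 6 - 7/T
-39043 - ((z(-120) + d(13)) + 2737) = -39043 - (((6 - 7/(-120)) - 86) + 2737) = -39043 - (((6 - 7*(-1/120)) - 86) + 2737) = -39043 - (((6 + 7/120) - 86) + 2737) = -39043 - ((727/120 - 86) + 2737) = -39043 - (-9593/120 + 2737) = -39043 - 1*318847/120 = -39043 - 318847/120 = -5004007/120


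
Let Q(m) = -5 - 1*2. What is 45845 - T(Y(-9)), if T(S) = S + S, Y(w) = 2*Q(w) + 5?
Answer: 45863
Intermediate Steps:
Q(m) = -7 (Q(m) = -5 - 2 = -7)
Y(w) = -9 (Y(w) = 2*(-7) + 5 = -14 + 5 = -9)
T(S) = 2*S
45845 - T(Y(-9)) = 45845 - 2*(-9) = 45845 - 1*(-18) = 45845 + 18 = 45863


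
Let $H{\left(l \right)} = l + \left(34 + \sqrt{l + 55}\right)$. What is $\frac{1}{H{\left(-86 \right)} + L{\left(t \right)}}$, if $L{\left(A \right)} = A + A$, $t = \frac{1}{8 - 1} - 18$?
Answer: $- \frac{4298}{378515} - \frac{49 i \sqrt{31}}{378515} \approx -0.011355 - 0.00072077 i$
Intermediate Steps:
$H{\left(l \right)} = 34 + l + \sqrt{55 + l}$ ($H{\left(l \right)} = l + \left(34 + \sqrt{55 + l}\right) = 34 + l + \sqrt{55 + l}$)
$t = - \frac{125}{7}$ ($t = \frac{1}{7} - 18 = - \frac{125}{7} \approx -17.857$)
$L{\left(A \right)} = 2 A$
$\frac{1}{H{\left(-86 \right)} + L{\left(t \right)}} = \frac{1}{\left(34 - 86 + \sqrt{55 - 86}\right) + 2 \left(- \frac{125}{7}\right)} = \frac{1}{\left(34 - 86 + \sqrt{-31}\right) - \frac{250}{7}} = \frac{1}{\left(34 - 86 + i \sqrt{31}\right) - \frac{250}{7}} = \frac{1}{\left(-52 + i \sqrt{31}\right) - \frac{250}{7}} = \frac{1}{- \frac{614}{7} + i \sqrt{31}}$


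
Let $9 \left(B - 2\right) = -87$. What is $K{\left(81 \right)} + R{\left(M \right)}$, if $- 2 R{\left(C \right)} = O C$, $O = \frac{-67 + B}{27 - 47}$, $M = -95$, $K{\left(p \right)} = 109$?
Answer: $\frac{859}{3} \approx 286.33$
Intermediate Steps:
$B = - \frac{23}{3}$ ($B = 2 + \frac{1}{9} \left(-87\right) = 2 - \frac{29}{3} = - \frac{23}{3} \approx -7.6667$)
$O = \frac{56}{15}$ ($O = \frac{-67 - \frac{23}{3}}{27 - 47} = - \frac{224}{3 \left(-20\right)} = \left(- \frac{224}{3}\right) \left(- \frac{1}{20}\right) = \frac{56}{15} \approx 3.7333$)
$R{\left(C \right)} = - \frac{28 C}{15}$ ($R{\left(C \right)} = - \frac{\frac{56}{15} C}{2} = - \frac{28 C}{15}$)
$K{\left(81 \right)} + R{\left(M \right)} = 109 - - \frac{532}{3} = 109 + \frac{532}{3} = \frac{859}{3}$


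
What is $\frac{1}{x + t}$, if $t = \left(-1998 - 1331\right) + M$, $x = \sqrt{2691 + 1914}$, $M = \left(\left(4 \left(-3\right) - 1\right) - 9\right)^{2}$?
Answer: $- \frac{569}{1617884} - \frac{\sqrt{4605}}{8089420} \approx -0.00036008$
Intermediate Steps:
$M = 484$ ($M = \left(\left(-12 - 1\right) - 9\right)^{2} = \left(-13 - 9\right)^{2} = \left(-22\right)^{2} = 484$)
$x = \sqrt{4605} \approx 67.86$
$t = -2845$ ($t = \left(-1998 - 1331\right) + 484 = -3329 + 484 = -2845$)
$\frac{1}{x + t} = \frac{1}{\sqrt{4605} - 2845} = \frac{1}{-2845 + \sqrt{4605}}$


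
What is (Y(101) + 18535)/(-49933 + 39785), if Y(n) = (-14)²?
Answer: -18731/10148 ≈ -1.8458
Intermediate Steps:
Y(n) = 196
(Y(101) + 18535)/(-49933 + 39785) = (196 + 18535)/(-49933 + 39785) = 18731/(-10148) = 18731*(-1/10148) = -18731/10148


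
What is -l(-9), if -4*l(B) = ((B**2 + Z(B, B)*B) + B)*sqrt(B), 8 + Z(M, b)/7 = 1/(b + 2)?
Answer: 1755*I/4 ≈ 438.75*I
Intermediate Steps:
Z(M, b) = -56 + 7/(2 + b) (Z(M, b) = -56 + 7/(b + 2) = -56 + 7/(2 + b))
l(B) = -sqrt(B)*(B + B**2 + 7*B*(-15 - 8*B)/(2 + B))/4 (l(B) = -((B**2 + (7*(-15 - 8*B)/(2 + B))*B) + B)*sqrt(B)/4 = -((B**2 + 7*B*(-15 - 8*B)/(2 + B)) + B)*sqrt(B)/4 = -(B + B**2 + 7*B*(-15 - 8*B)/(2 + B))*sqrt(B)/4 = -sqrt(B)*(B + B**2 + 7*B*(-15 - 8*B)/(2 + B))/4)
-l(-9) = -(-9)**(3/2)*(103 - 1*(-9)**2 + 53*(-9))/(4*(2 - 9)) = -(-27*I)*(103 - 1*81 - 477)/(4*(-7)) = -(-27*I)*(-1)*(103 - 81 - 477)/(4*7) = -(-27*I)*(-1)*(-455)/(4*7) = -(-1755)*I/4 = 1755*I/4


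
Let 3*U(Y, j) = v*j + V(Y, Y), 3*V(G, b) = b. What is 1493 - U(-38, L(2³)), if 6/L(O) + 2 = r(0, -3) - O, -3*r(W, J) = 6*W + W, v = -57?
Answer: 66862/45 ≈ 1485.8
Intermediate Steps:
V(G, b) = b/3
r(W, J) = -7*W/3 (r(W, J) = -(6*W + W)/3 = -7*W/3)
L(O) = 6/(-2 - O) (L(O) = 6/(-2 + (-7/3*0 - O)) = 6/(-2 + (0 - O)) = 6/(-2 - O))
U(Y, j) = -19*j + Y/9 (U(Y, j) = (-57*j + Y/3)/3 = -19*j + Y/9)
1493 - U(-38, L(2³)) = 1493 - (-(-114)/(2 + 2³) + (⅑)*(-38)) = 1493 - (-(-114)/(2 + 8) - 38/9) = 1493 - (-(-114)/10 - 38/9) = 1493 - (-19*(-⅗) - 38/9) = 1493 - (57/5 - 38/9) = 1493 - 1*323/45 = 1493 - 323/45 = 66862/45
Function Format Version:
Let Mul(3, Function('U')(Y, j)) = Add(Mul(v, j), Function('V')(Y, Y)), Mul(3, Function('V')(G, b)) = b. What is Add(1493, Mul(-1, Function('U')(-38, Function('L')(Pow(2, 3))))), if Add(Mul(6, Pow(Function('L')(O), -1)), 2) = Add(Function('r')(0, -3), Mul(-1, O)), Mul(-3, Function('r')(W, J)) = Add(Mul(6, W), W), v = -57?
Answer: Rational(66862, 45) ≈ 1485.8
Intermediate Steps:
Function('V')(G, b) = Mul(Rational(1, 3), b)
Function('r')(W, J) = Mul(Rational(-7, 3), W) (Function('r')(W, J) = Mul(Rational(-1, 3), Add(Mul(6, W), W)) = Mul(Rational(-1, 3), Mul(7, W)) = Mul(Rational(-7, 3), W))
Function('L')(O) = Mul(6, Pow(Add(-2, Mul(-1, O)), -1)) (Function('L')(O) = Mul(6, Pow(Add(-2, Add(Mul(Rational(-7, 3), 0), Mul(-1, O))), -1)) = Mul(6, Pow(Add(-2, Add(0, Mul(-1, O))), -1)) = Mul(6, Pow(Add(-2, Mul(-1, O)), -1)))
Function('U')(Y, j) = Add(Mul(-19, j), Mul(Rational(1, 9), Y)) (Function('U')(Y, j) = Mul(Rational(1, 3), Add(Mul(-57, j), Mul(Rational(1, 3), Y))) = Add(Mul(-19, j), Mul(Rational(1, 9), Y)))
Add(1493, Mul(-1, Function('U')(-38, Function('L')(Pow(2, 3))))) = Add(1493, Mul(-1, Add(Mul(-19, Mul(-6, Pow(Add(2, Pow(2, 3)), -1))), Mul(Rational(1, 9), -38)))) = Add(1493, Mul(-1, Add(Mul(-19, Mul(-6, Pow(Add(2, 8), -1))), Rational(-38, 9)))) = Add(1493, Mul(-1, Add(Mul(-19, Mul(-6, Pow(10, -1))), Rational(-38, 9)))) = Add(1493, Mul(-1, Add(Mul(-19, Mul(-6, Rational(1, 10))), Rational(-38, 9)))) = Add(1493, Mul(-1, Add(Mul(-19, Rational(-3, 5)), Rational(-38, 9)))) = Add(1493, Mul(-1, Add(Rational(57, 5), Rational(-38, 9)))) = Add(1493, Mul(-1, Rational(323, 45))) = Add(1493, Rational(-323, 45)) = Rational(66862, 45)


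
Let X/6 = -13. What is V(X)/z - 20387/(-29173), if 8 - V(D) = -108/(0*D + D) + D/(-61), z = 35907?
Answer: 580628015273/830679324423 ≈ 0.69898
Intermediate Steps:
X = -78 (X = 6*(-13) = -78)
V(D) = 8 + 108/D + D/61 (V(D) = 8 - (-108/(0*D + D) + D/(-61)) = 8 - (-108/(0 + D) + D*(-1/61)) = 8 - (-108/D - D/61) = 8 + (108/D + D/61) = 8 + 108/D + D/61)
V(X)/z - 20387/(-29173) = (8 + 108/(-78) + (1/61)*(-78))/35907 - 20387/(-29173) = (8 + 108*(-1/78) - 78/61)*(1/35907) - 20387*(-1/29173) = (8 - 18/13 - 78/61)*(1/35907) + 20387/29173 = (4232/793)*(1/35907) + 20387/29173 = 4232/28474251 + 20387/29173 = 580628015273/830679324423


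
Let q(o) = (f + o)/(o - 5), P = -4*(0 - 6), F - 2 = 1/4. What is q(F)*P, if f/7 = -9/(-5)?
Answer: -648/5 ≈ -129.60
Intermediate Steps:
f = 63/5 (f = 7*(-9/(-5)) = 7*(-9*(-⅕)) = 7*(9/5) = 63/5 ≈ 12.600)
F = 9/4 (F = 2 + 1/4 = 2 + ¼ = 9/4 ≈ 2.2500)
P = 24 (P = -4*(-6) = 24)
q(o) = (63/5 + o)/(-5 + o) (q(o) = (63/5 + o)/(o - 5) = (63/5 + o)/(-5 + o))
q(F)*P = ((63/5 + 9/4)/(-5 + 9/4))*24 = ((297/20)/(-11/4))*24 = -4/11*297/20*24 = -27/5*24 = -648/5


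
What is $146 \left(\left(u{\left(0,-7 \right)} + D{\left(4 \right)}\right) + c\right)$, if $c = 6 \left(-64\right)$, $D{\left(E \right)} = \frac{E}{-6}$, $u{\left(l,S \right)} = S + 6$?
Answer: $- \frac{168922}{3} \approx -56307.0$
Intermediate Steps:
$u{\left(l,S \right)} = 6 + S$
$D{\left(E \right)} = - \frac{E}{6}$ ($D{\left(E \right)} = E \left(- \frac{1}{6}\right) = - \frac{E}{6}$)
$c = -384$
$146 \left(\left(u{\left(0,-7 \right)} + D{\left(4 \right)}\right) + c\right) = 146 \left(\left(\left(6 - 7\right) - \frac{2}{3}\right) - 384\right) = 146 \left(\left(-1 - \frac{2}{3}\right) - 384\right) = 146 \left(- \frac{5}{3} - 384\right) = 146 \left(- \frac{1157}{3}\right) = - \frac{168922}{3}$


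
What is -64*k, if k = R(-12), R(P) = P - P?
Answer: 0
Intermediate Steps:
R(P) = 0
k = 0
-64*k = -64*0 = 0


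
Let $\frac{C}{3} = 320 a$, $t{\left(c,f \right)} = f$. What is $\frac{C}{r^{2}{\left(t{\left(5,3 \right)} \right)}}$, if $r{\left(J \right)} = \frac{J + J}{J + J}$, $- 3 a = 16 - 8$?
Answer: $-2560$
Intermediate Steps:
$a = - \frac{8}{3}$ ($a = - \frac{16 - 8}{3} = \left(- \frac{1}{3}\right) 8 = - \frac{8}{3} \approx -2.6667$)
$r{\left(J \right)} = 1$ ($r{\left(J \right)} = \frac{2 J}{2 J} = 2 J \frac{1}{2 J} = 1$)
$C = -2560$ ($C = 3 \cdot 320 \left(- \frac{8}{3}\right) = 3 \left(- \frac{2560}{3}\right) = -2560$)
$\frac{C}{r^{2}{\left(t{\left(5,3 \right)} \right)}} = - \frac{2560}{1^{2}} = - \frac{2560}{1} = \left(-2560\right) 1 = -2560$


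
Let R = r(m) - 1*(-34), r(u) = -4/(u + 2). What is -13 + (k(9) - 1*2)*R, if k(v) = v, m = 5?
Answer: 221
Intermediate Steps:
r(u) = -4/(2 + u)
R = 234/7 (R = -4/(2 + 5) - 1*(-34) = -4/7 + 34 = 234/7 ≈ 33.429)
-13 + (k(9) - 1*2)*R = -13 + (9 - 1*2)*(234/7) = -13 + (9 - 2)*(234/7) = -13 + 7*(234/7) = -13 + 234 = 221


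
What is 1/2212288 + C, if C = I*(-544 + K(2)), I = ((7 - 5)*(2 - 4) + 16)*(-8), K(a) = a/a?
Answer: 115322148865/2212288 ≈ 52128.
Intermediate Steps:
K(a) = 1
I = -96 (I = (2*(-2) + 16)*(-8) = (-4 + 16)*(-8) = 12*(-8) = -96)
C = 52128 (C = -96*(-544 + 1) = -96*(-543) = 52128)
1/2212288 + C = 1/2212288 + 52128 = 115322148865/2212288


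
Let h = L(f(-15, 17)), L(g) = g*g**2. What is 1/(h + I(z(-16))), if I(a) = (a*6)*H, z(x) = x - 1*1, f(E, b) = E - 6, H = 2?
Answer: -1/9465 ≈ -0.00010565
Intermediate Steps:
f(E, b) = -6 + E
z(x) = -1 + x (z(x) = x - 1 = -1 + x)
L(g) = g**3
I(a) = 12*a (I(a) = (a*6)*2 = (6*a)*2 = 12*a)
h = -9261 (h = (-6 - 15)**3 = (-21)**3 = -9261)
1/(h + I(z(-16))) = 1/(-9261 + 12*(-1 - 16)) = 1/(-9261 + 12*(-17)) = 1/(-9261 - 204) = 1/(-9465) = -1/9465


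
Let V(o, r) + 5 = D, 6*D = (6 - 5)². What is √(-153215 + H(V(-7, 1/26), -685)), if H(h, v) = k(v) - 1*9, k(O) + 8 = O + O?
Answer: 3*I*√17178 ≈ 393.19*I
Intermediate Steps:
D = ⅙ (D = (6 - 5)²/6 = (⅙)*1² = (⅙)*1 = ⅙ ≈ 0.16667)
k(O) = -8 + 2*O (k(O) = -8 + (O + O) = -8 + 2*O)
V(o, r) = -29/6 (V(o, r) = -5 + ⅙ = -29/6)
H(h, v) = -17 + 2*v (H(h, v) = (-8 + 2*v) - 1*9 = (-8 + 2*v) - 9 = -17 + 2*v)
√(-153215 + H(V(-7, 1/26), -685)) = √(-153215 + (-17 + 2*(-685))) = √(-153215 + (-17 - 1370)) = √(-153215 - 1387) = √(-154602) = 3*I*√17178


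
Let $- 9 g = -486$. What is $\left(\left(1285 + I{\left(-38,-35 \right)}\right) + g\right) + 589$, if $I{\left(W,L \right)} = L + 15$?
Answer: $1908$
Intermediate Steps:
$g = 54$ ($g = \left(- \frac{1}{9}\right) \left(-486\right) = 54$)
$I{\left(W,L \right)} = 15 + L$
$\left(\left(1285 + I{\left(-38,-35 \right)}\right) + g\right) + 589 = \left(\left(1285 + \left(15 - 35\right)\right) + 54\right) + 589 = \left(\left(1285 - 20\right) + 54\right) + 589 = \left(1265 + 54\right) + 589 = 1319 + 589 = 1908$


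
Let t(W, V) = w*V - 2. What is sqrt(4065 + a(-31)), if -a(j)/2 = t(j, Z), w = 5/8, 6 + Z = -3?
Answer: sqrt(16321)/2 ≈ 63.877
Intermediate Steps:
Z = -9 (Z = -6 - 3 = -9)
w = 5/8 (w = 5*(1/8) = 5/8 ≈ 0.62500)
t(W, V) = -2 + 5*V/8 (t(W, V) = 5*V/8 - 2 = -2 + 5*V/8)
a(j) = 61/4 (a(j) = -2*(-2 + (5/8)*(-9)) = -2*(-2 - 45/8) = -2*(-61/8) = 61/4)
sqrt(4065 + a(-31)) = sqrt(4065 + 61/4) = sqrt(16321/4) = sqrt(16321)/2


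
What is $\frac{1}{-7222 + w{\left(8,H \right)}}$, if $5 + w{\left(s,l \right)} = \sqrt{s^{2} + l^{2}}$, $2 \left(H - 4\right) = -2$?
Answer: $- \frac{99}{715472} - \frac{\sqrt{73}}{52229456} \approx -0.00013853$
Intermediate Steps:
$H = 3$ ($H = 4 + \frac{1}{2} \left(-2\right) = 4 - 1 = 3$)
$w{\left(s,l \right)} = -5 + \sqrt{l^{2} + s^{2}}$ ($w{\left(s,l \right)} = -5 + \sqrt{s^{2} + l^{2}} = -5 + \sqrt{l^{2} + s^{2}}$)
$\frac{1}{-7222 + w{\left(8,H \right)}} = \frac{1}{-7222 - \left(5 - \sqrt{3^{2} + 8^{2}}\right)} = \frac{1}{-7222 - \left(5 - \sqrt{9 + 64}\right)} = \frac{1}{-7222 - \left(5 - \sqrt{73}\right)} = \frac{1}{-7227 + \sqrt{73}}$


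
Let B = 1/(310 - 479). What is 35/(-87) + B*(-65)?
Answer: -20/1131 ≈ -0.017683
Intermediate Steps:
B = -1/169 (B = 1/(-169) = -1/169 ≈ -0.0059172)
35/(-87) + B*(-65) = 35/(-87) - 1/169*(-65) = 35*(-1/87) + 5/13 = -35/87 + 5/13 = -20/1131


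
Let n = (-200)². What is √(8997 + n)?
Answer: √48997 ≈ 221.35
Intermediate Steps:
n = 40000
√(8997 + n) = √(8997 + 40000) = √48997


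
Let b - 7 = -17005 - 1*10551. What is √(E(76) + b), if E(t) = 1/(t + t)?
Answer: 11*I*√1315066/76 ≈ 165.98*I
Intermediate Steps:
E(t) = 1/(2*t)
b = -27549 (b = 7 + (-17005 - 1*10551) = 7 + (-17005 - 10551) = 7 - 27556 = -27549)
√(E(76) + b) = √((½)/76 - 27549) = √((½)*(1/76) - 27549) = √(1/152 - 27549) = √(-4187447/152) = 11*I*√1315066/76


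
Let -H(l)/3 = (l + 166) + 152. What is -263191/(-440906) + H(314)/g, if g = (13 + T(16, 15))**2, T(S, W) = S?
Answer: -614614145/370801946 ≈ -1.6575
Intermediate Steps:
H(l) = -954 - 3*l (H(l) = -3*((l + 166) + 152) = -3*((166 + l) + 152) = -3*(318 + l) = -954 - 3*l)
g = 841 (g = (13 + 16)**2 = 29**2 = 841)
-263191/(-440906) + H(314)/g = -263191/(-440906) + (-954 - 3*314)/841 = -263191*(-1/440906) + (-954 - 942)*(1/841) = 263191/440906 - 1896*1/841 = 263191/440906 - 1896/841 = -614614145/370801946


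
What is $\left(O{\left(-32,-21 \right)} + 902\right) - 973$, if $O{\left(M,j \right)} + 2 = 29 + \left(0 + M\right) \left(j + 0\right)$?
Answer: $628$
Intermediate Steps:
$O{\left(M,j \right)} = 27 + M j$ ($O{\left(M,j \right)} = -2 + \left(29 + \left(0 + M\right) \left(j + 0\right)\right) = -2 + \left(29 + M j\right) = 27 + M j$)
$\left(O{\left(-32,-21 \right)} + 902\right) - 973 = \left(\left(27 - -672\right) + 902\right) - 973 = \left(\left(27 + 672\right) + 902\right) - 973 = \left(699 + 902\right) - 973 = 1601 - 973 = 628$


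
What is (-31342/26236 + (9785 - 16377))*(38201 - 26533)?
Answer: -504579900518/6559 ≈ -7.6929e+7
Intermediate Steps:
(-31342/26236 + (9785 - 16377))*(38201 - 26533) = (-31342*1/26236 - 6592)*11668 = (-15671/13118 - 6592)*11668 = -86489527/13118*11668 = -504579900518/6559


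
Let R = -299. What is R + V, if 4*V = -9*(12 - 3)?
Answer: -1277/4 ≈ -319.25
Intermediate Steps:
V = -81/4 (V = (-9*(12 - 3))/4 = (-9*9)/4 = (¼)*(-81) = -81/4 ≈ -20.250)
R + V = -299 - 81/4 = -1277/4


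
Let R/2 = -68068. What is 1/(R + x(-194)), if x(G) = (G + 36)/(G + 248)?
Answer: -27/3675751 ≈ -7.3454e-6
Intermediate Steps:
R = -136136 (R = 2*(-68068) = -136136)
x(G) = (36 + G)/(248 + G)
1/(R + x(-194)) = 1/(-136136 + (36 - 194)/(248 - 194)) = 1/(-136136 - 158/54) = 1/(-136136 + (1/54)*(-158)) = 1/(-136136 - 79/27) = 1/(-3675751/27) = -27/3675751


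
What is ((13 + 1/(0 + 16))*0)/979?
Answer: 0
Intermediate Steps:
((13 + 1/(0 + 16))*0)/979 = ((13 + 1/16)*0)*(1/979) = ((209/16)*0)*(1/979) = 0*(1/979) = 0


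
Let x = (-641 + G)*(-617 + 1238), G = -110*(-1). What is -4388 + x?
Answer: -334139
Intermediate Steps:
G = 110
x = -329751 (x = (-641 + 110)*(-617 + 1238) = -531*621 = -329751)
-4388 + x = -4388 - 329751 = -334139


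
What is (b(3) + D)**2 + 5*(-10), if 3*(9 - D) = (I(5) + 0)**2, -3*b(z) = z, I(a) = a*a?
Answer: 360751/9 ≈ 40083.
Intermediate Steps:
I(a) = a**2
b(z) = -z/3
D = -598/3 (D = 9 - (5**2 + 0)**2/3 = 9 - (25 + 0)**2/3 = 9 - 1/3*25**2 = 9 - 1/3*625 = 9 - 625/3 = -598/3 ≈ -199.33)
(b(3) + D)**2 + 5*(-10) = (-1/3*3 - 598/3)**2 + 5*(-10) = (-1 - 598/3)**2 - 50 = (-601/3)**2 - 50 = 361201/9 - 50 = 360751/9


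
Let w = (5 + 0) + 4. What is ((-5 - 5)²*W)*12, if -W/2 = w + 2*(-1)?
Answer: -16800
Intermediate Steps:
w = 9 (w = 5 + 4 = 9)
W = -14 (W = -2*(9 + 2*(-1)) = -2*(9 - 2) = -2*7 = -14)
((-5 - 5)²*W)*12 = ((-5 - 5)²*(-14))*12 = ((-10)²*(-14))*12 = (100*(-14))*12 = -1400*12 = -16800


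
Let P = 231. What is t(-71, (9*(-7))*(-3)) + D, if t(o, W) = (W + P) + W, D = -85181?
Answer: -84572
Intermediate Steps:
t(o, W) = 231 + 2*W (t(o, W) = (W + 231) + W = (231 + W) + W = 231 + 2*W)
t(-71, (9*(-7))*(-3)) + D = (231 + 2*((9*(-7))*(-3))) - 85181 = (231 + 2*(-63*(-3))) - 85181 = (231 + 2*189) - 85181 = (231 + 378) - 85181 = 609 - 85181 = -84572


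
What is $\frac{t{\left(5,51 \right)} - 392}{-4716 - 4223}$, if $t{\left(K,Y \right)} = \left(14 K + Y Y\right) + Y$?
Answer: $- \frac{2330}{8939} \approx -0.26066$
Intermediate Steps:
$t{\left(K,Y \right)} = Y + Y^{2} + 14 K$ ($t{\left(K,Y \right)} = \left(14 K + Y^{2}\right) + Y = \left(Y^{2} + 14 K\right) + Y = Y + Y^{2} + 14 K$)
$\frac{t{\left(5,51 \right)} - 392}{-4716 - 4223} = \frac{\left(51 + 51^{2} + 14 \cdot 5\right) - 392}{-4716 - 4223} = \frac{\left(51 + 2601 + 70\right) - 392}{-8939} = \left(2722 - 392\right) \left(- \frac{1}{8939}\right) = 2330 \left(- \frac{1}{8939}\right) = - \frac{2330}{8939}$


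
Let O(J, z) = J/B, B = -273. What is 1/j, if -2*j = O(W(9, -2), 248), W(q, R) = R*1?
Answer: -273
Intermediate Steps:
W(q, R) = R
O(J, z) = -J/273 (O(J, z) = J/(-273) = J*(-1/273) = -J/273)
j = -1/273 (j = -(-1)*(-2)/546 = -1/2*2/273 = -1/273 ≈ -0.0036630)
1/j = 1/(-1/273) = -273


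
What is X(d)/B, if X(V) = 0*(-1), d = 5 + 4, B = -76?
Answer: 0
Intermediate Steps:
d = 9
X(V) = 0
X(d)/B = 0/(-76) = 0*(-1/76) = 0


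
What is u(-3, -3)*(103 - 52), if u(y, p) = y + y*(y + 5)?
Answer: -459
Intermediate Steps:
u(y, p) = y + y*(5 + y)
u(-3, -3)*(103 - 52) = (-3*(6 - 3))*(103 - 52) = -3*3*51 = -9*51 = -459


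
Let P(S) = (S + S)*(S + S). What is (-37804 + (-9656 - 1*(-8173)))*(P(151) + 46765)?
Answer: -5420388103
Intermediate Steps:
P(S) = 4*S² (P(S) = (2*S)*(2*S) = 4*S²)
(-37804 + (-9656 - 1*(-8173)))*(P(151) + 46765) = (-37804 + (-9656 - 1*(-8173)))*(4*151² + 46765) = (-37804 + (-9656 + 8173))*(4*22801 + 46765) = (-37804 - 1483)*(91204 + 46765) = -39287*137969 = -5420388103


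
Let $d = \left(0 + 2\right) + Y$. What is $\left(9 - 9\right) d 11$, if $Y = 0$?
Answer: $0$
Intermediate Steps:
$d = 2$ ($d = \left(0 + 2\right) + 0 = 2 + 0 = 2$)
$\left(9 - 9\right) d 11 = \left(9 - 9\right) 2 \cdot 11 = 0 \cdot 2 \cdot 11 = 0 \cdot 11 = 0$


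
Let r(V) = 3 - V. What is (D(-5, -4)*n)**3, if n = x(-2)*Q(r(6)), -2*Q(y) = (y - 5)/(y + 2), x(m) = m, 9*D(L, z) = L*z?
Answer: 4096000/729 ≈ 5618.7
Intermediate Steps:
D(L, z) = L*z/9 (D(L, z) = (L*z)/9 = L*z/9)
Q(y) = -(-5 + y)/(2*(2 + y)) (Q(y) = -(y - 5)/(2*(y + 2)) = -(-5 + y)/(2*(2 + y)))
n = 8 (n = -(5 - (3 - 1*6))/(2 + (3 - 1*6)) = -(5 - (3 - 6))/(2 + (3 - 6)) = -(5 - 1*(-3))/(2 - 3) = -(5 + 3)/(-1) = -(-1)*8 = -2*(-4) = 8)
(D(-5, -4)*n)**3 = (((1/9)*(-5)*(-4))*8)**3 = ((20/9)*8)**3 = (160/9)**3 = 4096000/729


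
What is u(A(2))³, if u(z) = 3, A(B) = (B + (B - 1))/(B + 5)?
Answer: 27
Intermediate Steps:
A(B) = (-1 + 2*B)/(5 + B) (A(B) = (B + (-1 + B))/(5 + B) = (-1 + 2*B)/(5 + B))
u(A(2))³ = 3³ = 27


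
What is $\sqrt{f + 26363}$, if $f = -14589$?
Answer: $29 \sqrt{14} \approx 108.51$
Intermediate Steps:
$\sqrt{f + 26363} = \sqrt{-14589 + 26363} = \sqrt{11774} = 29 \sqrt{14}$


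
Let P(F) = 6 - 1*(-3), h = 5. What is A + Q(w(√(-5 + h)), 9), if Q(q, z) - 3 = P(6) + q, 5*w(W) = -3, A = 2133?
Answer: 10722/5 ≈ 2144.4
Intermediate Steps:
P(F) = 9 (P(F) = 6 + 3 = 9)
w(W) = -⅗ (w(W) = (⅕)*(-3) = -⅗)
Q(q, z) = 12 + q (Q(q, z) = 3 + (9 + q) = 12 + q)
A + Q(w(√(-5 + h)), 9) = 2133 + (12 - ⅗) = 2133 + 57/5 = 10722/5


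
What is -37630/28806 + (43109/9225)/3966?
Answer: -229250425441/175651066350 ≈ -1.3051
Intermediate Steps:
-37630/28806 + (43109/9225)/3966 = -37630*1/28806 + (43109*(1/9225))*(1/3966) = -18815/14403 + (43109/9225)*(1/3966) = -18815/14403 + 43109/36586350 = -229250425441/175651066350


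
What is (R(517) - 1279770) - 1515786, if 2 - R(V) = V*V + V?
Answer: -3063360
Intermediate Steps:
R(V) = 2 - V - V² (R(V) = 2 - (V*V + V) = 2 - (V² + V) = 2 - (V + V²) = 2 + (-V - V²) = 2 - V - V²)
(R(517) - 1279770) - 1515786 = ((2 - 1*517 - 1*517²) - 1279770) - 1515786 = ((2 - 517 - 1*267289) - 1279770) - 1515786 = ((2 - 517 - 267289) - 1279770) - 1515786 = (-267804 - 1279770) - 1515786 = -1547574 - 1515786 = -3063360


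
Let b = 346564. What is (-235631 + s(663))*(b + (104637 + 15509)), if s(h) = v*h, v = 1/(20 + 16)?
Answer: -219925497535/2 ≈ -1.0996e+11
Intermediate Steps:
v = 1/36 ≈ 0.027778
s(h) = h/36
(-235631 + s(663))*(b + (104637 + 15509)) = (-235631 + (1/36)*663)*(346564 + (104637 + 15509)) = (-235631 + 221/12)*(346564 + 120146) = -2827351/12*466710 = -219925497535/2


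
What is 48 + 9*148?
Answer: 1380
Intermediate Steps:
48 + 9*148 = 48 + 1332 = 1380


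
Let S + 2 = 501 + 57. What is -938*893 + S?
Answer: -837078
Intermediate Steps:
S = 556 (S = -2 + (501 + 57) = -2 + 558 = 556)
-938*893 + S = -938*893 + 556 = -837634 + 556 = -837078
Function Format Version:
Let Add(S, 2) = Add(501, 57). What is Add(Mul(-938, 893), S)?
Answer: -837078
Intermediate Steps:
S = 556 (S = Add(-2, Add(501, 57)) = Add(-2, 558) = 556)
Add(Mul(-938, 893), S) = Add(Mul(-938, 893), 556) = Add(-837634, 556) = -837078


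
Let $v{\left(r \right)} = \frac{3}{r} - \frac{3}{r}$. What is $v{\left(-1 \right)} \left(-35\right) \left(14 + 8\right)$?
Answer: $0$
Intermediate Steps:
$v{\left(r \right)} = 0$
$v{\left(-1 \right)} \left(-35\right) \left(14 + 8\right) = 0 \left(-35\right) \left(14 + 8\right) = 0 \cdot 22 = 0$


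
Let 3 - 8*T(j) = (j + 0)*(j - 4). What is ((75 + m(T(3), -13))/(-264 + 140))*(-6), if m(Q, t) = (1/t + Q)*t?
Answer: 795/248 ≈ 3.2056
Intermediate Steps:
T(j) = 3/8 - j*(-4 + j)/8 (T(j) = 3/8 - (j + 0)*(j - 4)/8 = 3/8 - j*(-4 + j)/8)
m(Q, t) = t*(Q + 1/t) (m(Q, t) = (1/t + Q)*t = (Q + 1/t)*t = t*(Q + 1/t))
((75 + m(T(3), -13))/(-264 + 140))*(-6) = ((75 + (1 + (3/8 + (½)*3 - ⅛*3²)*(-13)))/(-264 + 140))*(-6) = ((75 + (1 + (3/8 + 3/2 - ⅛*9)*(-13)))/(-124))*(-6) = ((75 + (1 + (3/8 + 3/2 - 9/8)*(-13)))*(-1/124))*(-6) = ((75 + (1 + (¾)*(-13)))*(-1/124))*(-6) = ((75 + (1 - 39/4))*(-1/124))*(-6) = ((75 - 35/4)*(-1/124))*(-6) = ((265/4)*(-1/124))*(-6) = -265/496*(-6) = 795/248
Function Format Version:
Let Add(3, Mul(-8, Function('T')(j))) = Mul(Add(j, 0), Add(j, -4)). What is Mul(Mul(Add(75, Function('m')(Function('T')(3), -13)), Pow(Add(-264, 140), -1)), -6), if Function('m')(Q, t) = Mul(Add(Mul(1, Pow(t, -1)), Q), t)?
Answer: Rational(795, 248) ≈ 3.2056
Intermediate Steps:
Function('T')(j) = Add(Rational(3, 8), Mul(Rational(-1, 8), j, Add(-4, j))) (Function('T')(j) = Add(Rational(3, 8), Mul(Rational(-1, 8), Mul(Add(j, 0), Add(j, -4)))) = Add(Rational(3, 8), Mul(Rational(-1, 8), Mul(j, Add(-4, j)))) = Add(Rational(3, 8), Mul(Rational(-1, 8), j, Add(-4, j))))
Function('m')(Q, t) = Mul(t, Add(Q, Pow(t, -1))) (Function('m')(Q, t) = Mul(Add(Pow(t, -1), Q), t) = Mul(Add(Q, Pow(t, -1)), t) = Mul(t, Add(Q, Pow(t, -1))))
Mul(Mul(Add(75, Function('m')(Function('T')(3), -13)), Pow(Add(-264, 140), -1)), -6) = Mul(Mul(Add(75, Add(1, Mul(Add(Rational(3, 8), Mul(Rational(1, 2), 3), Mul(Rational(-1, 8), Pow(3, 2))), -13))), Pow(Add(-264, 140), -1)), -6) = Mul(Mul(Add(75, Add(1, Mul(Add(Rational(3, 8), Rational(3, 2), Mul(Rational(-1, 8), 9)), -13))), Pow(-124, -1)), -6) = Mul(Mul(Add(75, Add(1, Mul(Add(Rational(3, 8), Rational(3, 2), Rational(-9, 8)), -13))), Rational(-1, 124)), -6) = Mul(Mul(Add(75, Add(1, Mul(Rational(3, 4), -13))), Rational(-1, 124)), -6) = Mul(Mul(Add(75, Add(1, Rational(-39, 4))), Rational(-1, 124)), -6) = Mul(Mul(Add(75, Rational(-35, 4)), Rational(-1, 124)), -6) = Mul(Mul(Rational(265, 4), Rational(-1, 124)), -6) = Mul(Rational(-265, 496), -6) = Rational(795, 248)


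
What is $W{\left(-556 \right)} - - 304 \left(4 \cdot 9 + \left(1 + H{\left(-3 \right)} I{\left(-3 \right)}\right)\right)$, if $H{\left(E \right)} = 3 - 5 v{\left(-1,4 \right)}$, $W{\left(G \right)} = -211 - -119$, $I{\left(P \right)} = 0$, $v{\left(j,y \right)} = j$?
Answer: $11156$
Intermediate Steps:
$W{\left(G \right)} = -92$ ($W{\left(G \right)} = -211 + 119 = -92$)
$H{\left(E \right)} = 8$ ($H{\left(E \right)} = 3 - -5 = 3 + 5 = 8$)
$W{\left(-556 \right)} - - 304 \left(4 \cdot 9 + \left(1 + H{\left(-3 \right)} I{\left(-3 \right)}\right)\right) = -92 - - 304 \left(4 \cdot 9 + \left(1 + 8 \cdot 0\right)\right) = -92 - - 304 \left(36 + \left(1 + 0\right)\right) = -92 - - 304 \left(36 + 1\right) = -92 - \left(-304\right) 37 = -92 - -11248 = -92 + 11248 = 11156$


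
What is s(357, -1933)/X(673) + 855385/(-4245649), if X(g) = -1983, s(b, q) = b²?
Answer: -180933315952/2806373989 ≈ -64.472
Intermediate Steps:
s(357, -1933)/X(673) + 855385/(-4245649) = 357²/(-1983) + 855385/(-4245649) = 127449*(-1/1983) + 855385*(-1/4245649) = -42483/661 - 855385/4245649 = -180933315952/2806373989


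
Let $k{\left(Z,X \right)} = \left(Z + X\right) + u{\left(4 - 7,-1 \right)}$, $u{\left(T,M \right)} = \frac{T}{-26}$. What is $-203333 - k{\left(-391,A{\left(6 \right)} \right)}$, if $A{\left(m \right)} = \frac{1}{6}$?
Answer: $- \frac{7914749}{39} \approx -2.0294 \cdot 10^{5}$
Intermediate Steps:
$A{\left(m \right)} = \frac{1}{6}$
$u{\left(T,M \right)} = - \frac{T}{26}$ ($u{\left(T,M \right)} = T \left(- \frac{1}{26}\right) = - \frac{T}{26}$)
$k{\left(Z,X \right)} = \frac{3}{26} + X + Z$ ($k{\left(Z,X \right)} = \left(Z + X\right) - \frac{4 - 7}{26} = \left(X + Z\right) - \frac{4 - 7}{26} = \left(X + Z\right) - - \frac{3}{26} = \left(X + Z\right) + \frac{3}{26} = \frac{3}{26} + X + Z$)
$-203333 - k{\left(-391,A{\left(6 \right)} \right)} = -203333 - \left(\frac{3}{26} + \frac{1}{6} - 391\right) = -203333 - - \frac{15238}{39} = -203333 + \frac{15238}{39} = - \frac{7914749}{39}$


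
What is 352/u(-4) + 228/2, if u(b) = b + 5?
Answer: 466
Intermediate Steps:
u(b) = 5 + b
352/u(-4) + 228/2 = 352/(5 - 4) + 228/2 = 352/1 + 228*(½) = 352*1 + 114 = 352 + 114 = 466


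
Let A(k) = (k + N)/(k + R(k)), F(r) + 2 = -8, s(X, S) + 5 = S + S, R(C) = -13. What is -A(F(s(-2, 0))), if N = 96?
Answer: 86/23 ≈ 3.7391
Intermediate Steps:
s(X, S) = -5 + 2*S (s(X, S) = -5 + (S + S) = -5 + 2*S)
F(r) = -10 (F(r) = -2 - 8 = -10)
A(k) = (96 + k)/(-13 + k) (A(k) = (k + 96)/(k - 13) = (96 + k)/(-13 + k))
-A(F(s(-2, 0))) = -(96 - 10)/(-13 - 10) = -86/(-23) = -(-1)*86/23 = -1*(-86/23) = 86/23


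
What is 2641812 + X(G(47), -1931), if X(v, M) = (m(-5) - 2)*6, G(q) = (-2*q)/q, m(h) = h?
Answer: 2641770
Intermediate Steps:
G(q) = -2
X(v, M) = -42 (X(v, M) = (-5 - 2)*6 = -7*6 = -42)
2641812 + X(G(47), -1931) = 2641812 - 42 = 2641770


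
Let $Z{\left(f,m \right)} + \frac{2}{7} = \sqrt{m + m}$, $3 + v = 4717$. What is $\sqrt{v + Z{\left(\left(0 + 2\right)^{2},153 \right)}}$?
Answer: $\frac{\sqrt{230972 + 147 \sqrt{34}}}{7} \approx 68.784$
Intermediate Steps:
$v = 4714$ ($v = -3 + 4717 = 4714$)
$Z{\left(f,m \right)} = - \frac{2}{7} + \sqrt{2} \sqrt{m}$ ($Z{\left(f,m \right)} = - \frac{2}{7} + \sqrt{m + m} = - \frac{2}{7} + \sqrt{2 m} = - \frac{2}{7} + \sqrt{2} \sqrt{m}$)
$\sqrt{v + Z{\left(\left(0 + 2\right)^{2},153 \right)}} = \sqrt{4714 - \left(\frac{2}{7} - \sqrt{2} \sqrt{153}\right)} = \sqrt{4714 - \left(\frac{2}{7} - \sqrt{2} \cdot 3 \sqrt{17}\right)} = \sqrt{4714 - \left(\frac{2}{7} - 3 \sqrt{34}\right)} = \sqrt{\frac{32996}{7} + 3 \sqrt{34}}$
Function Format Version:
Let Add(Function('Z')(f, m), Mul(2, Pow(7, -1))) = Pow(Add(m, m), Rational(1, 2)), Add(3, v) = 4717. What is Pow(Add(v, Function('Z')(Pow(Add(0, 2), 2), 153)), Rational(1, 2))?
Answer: Mul(Rational(1, 7), Pow(Add(230972, Mul(147, Pow(34, Rational(1, 2)))), Rational(1, 2))) ≈ 68.784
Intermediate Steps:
v = 4714 (v = Add(-3, 4717) = 4714)
Function('Z')(f, m) = Add(Rational(-2, 7), Mul(Pow(2, Rational(1, 2)), Pow(m, Rational(1, 2)))) (Function('Z')(f, m) = Add(Rational(-2, 7), Pow(Add(m, m), Rational(1, 2))) = Add(Rational(-2, 7), Pow(Mul(2, m), Rational(1, 2))) = Add(Rational(-2, 7), Mul(Pow(2, Rational(1, 2)), Pow(m, Rational(1, 2)))))
Pow(Add(v, Function('Z')(Pow(Add(0, 2), 2), 153)), Rational(1, 2)) = Pow(Add(4714, Add(Rational(-2, 7), Mul(Pow(2, Rational(1, 2)), Pow(153, Rational(1, 2))))), Rational(1, 2)) = Pow(Add(4714, Add(Rational(-2, 7), Mul(Pow(2, Rational(1, 2)), Mul(3, Pow(17, Rational(1, 2)))))), Rational(1, 2)) = Pow(Add(4714, Add(Rational(-2, 7), Mul(3, Pow(34, Rational(1, 2))))), Rational(1, 2)) = Pow(Add(Rational(32996, 7), Mul(3, Pow(34, Rational(1, 2)))), Rational(1, 2))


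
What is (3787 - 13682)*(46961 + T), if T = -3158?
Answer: -433430685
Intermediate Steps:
(3787 - 13682)*(46961 + T) = (3787 - 13682)*(46961 - 3158) = -9895*43803 = -433430685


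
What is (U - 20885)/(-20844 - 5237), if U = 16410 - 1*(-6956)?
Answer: -2481/26081 ≈ -0.095127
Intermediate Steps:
U = 23366 (U = 16410 + 6956 = 23366)
(U - 20885)/(-20844 - 5237) = (23366 - 20885)/(-20844 - 5237) = 2481/(-26081) = 2481*(-1/26081) = -2481/26081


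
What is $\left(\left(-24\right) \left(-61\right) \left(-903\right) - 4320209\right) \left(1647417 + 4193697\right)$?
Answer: $-32956739251914$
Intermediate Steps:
$\left(\left(-24\right) \left(-61\right) \left(-903\right) - 4320209\right) \left(1647417 + 4193697\right) = \left(1464 \left(-903\right) - 4320209\right) 5841114 = \left(-1321992 - 4320209\right) 5841114 = \left(-5642201\right) 5841114 = -32956739251914$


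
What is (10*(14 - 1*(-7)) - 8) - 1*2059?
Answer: -1857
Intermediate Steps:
(10*(14 - 1*(-7)) - 8) - 1*2059 = (10*(14 + 7) - 8) - 2059 = (10*21 - 8) - 2059 = (210 - 8) - 2059 = 202 - 2059 = -1857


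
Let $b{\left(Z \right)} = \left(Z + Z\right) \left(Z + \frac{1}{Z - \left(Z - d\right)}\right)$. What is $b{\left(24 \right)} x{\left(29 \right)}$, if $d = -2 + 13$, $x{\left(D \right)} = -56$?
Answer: $- \frac{712320}{11} \approx -64756.0$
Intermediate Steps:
$d = 11$
$b{\left(Z \right)} = 2 Z \left(\frac{1}{11} + Z\right)$ ($b{\left(Z \right)} = \left(Z + Z\right) \left(Z + \frac{1}{Z - \left(-11 + Z\right)}\right) = 2 Z \left(Z + \frac{1}{11}\right) = 2 Z \left(\frac{1}{11} + Z\right)$)
$b{\left(24 \right)} x{\left(29 \right)} = \frac{2}{11} \cdot 24 \left(1 + 11 \cdot 24\right) \left(-56\right) = \frac{2}{11} \cdot 24 \left(1 + 264\right) \left(-56\right) = \frac{2}{11} \cdot 24 \cdot 265 \left(-56\right) = \frac{12720}{11} \left(-56\right) = - \frac{712320}{11}$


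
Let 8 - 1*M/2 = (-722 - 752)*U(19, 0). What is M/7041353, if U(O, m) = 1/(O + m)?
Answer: 3252/133785707 ≈ 2.4308e-5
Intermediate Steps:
M = 3252/19 (M = 16 - 2*(-722 - 752)/(19 + 0) = 16 - (-2948)/19 = 16 - 2*(-1474/19) = 16 + 2948/19 = 3252/19 ≈ 171.16)
M/7041353 = (3252/19)/7041353 = (3252/19)*(1/7041353) = 3252/133785707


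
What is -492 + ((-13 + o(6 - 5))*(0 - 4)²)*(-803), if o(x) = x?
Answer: 153684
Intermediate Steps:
-492 + ((-13 + o(6 - 5))*(0 - 4)²)*(-803) = -492 + ((-13 + (6 - 5))*(0 - 4)²)*(-803) = -492 + ((-13 + 1)*(-4)²)*(-803) = -492 - 12*16*(-803) = -492 - 192*(-803) = -492 + 154176 = 153684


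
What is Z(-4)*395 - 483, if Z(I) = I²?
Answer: 5837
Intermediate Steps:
Z(-4)*395 - 483 = (-4)²*395 - 483 = 16*395 - 483 = 6320 - 483 = 5837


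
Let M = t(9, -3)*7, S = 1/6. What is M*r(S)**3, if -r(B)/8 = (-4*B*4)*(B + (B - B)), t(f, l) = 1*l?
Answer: -229376/243 ≈ -943.93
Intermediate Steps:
t(f, l) = l
S = 1/6 ≈ 0.16667
r(B) = 128*B**2 (r(B) = -8*-4*B*4*(B + (B - B)) = -8*(-16*B)*(B + 0) = -8*(-16*B)*B = -(-128)*B**2 = 128*B**2)
M = -21 (M = -3*7 = -21)
M*r(S)**3 = -21*(128*(1/6)**2)**3 = -21*(128*(1/36))**3 = -21*(32/9)**3 = -21*32768/729 = -229376/243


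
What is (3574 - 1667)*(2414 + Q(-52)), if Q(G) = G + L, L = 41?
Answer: 4582521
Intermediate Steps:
Q(G) = 41 + G (Q(G) = G + 41 = 41 + G)
(3574 - 1667)*(2414 + Q(-52)) = (3574 - 1667)*(2414 + (41 - 52)) = 1907*(2414 - 11) = 1907*2403 = 4582521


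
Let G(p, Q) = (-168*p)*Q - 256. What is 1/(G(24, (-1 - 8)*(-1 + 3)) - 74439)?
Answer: -1/2119 ≈ -0.00047192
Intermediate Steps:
G(p, Q) = -256 - 168*Q*p (G(p, Q) = -168*Q*p - 256 = -256 - 168*Q*p)
1/(G(24, (-1 - 8)*(-1 + 3)) - 74439) = 1/((-256 - 168*(-1 - 8)*(-1 + 3)*24) - 74439) = 1/((-256 - 168*(-9*2)*24) - 74439) = 1/((-256 - 168*(-18)*24) - 74439) = 1/((-256 + 72576) - 74439) = 1/(72320 - 74439) = 1/(-2119) = -1/2119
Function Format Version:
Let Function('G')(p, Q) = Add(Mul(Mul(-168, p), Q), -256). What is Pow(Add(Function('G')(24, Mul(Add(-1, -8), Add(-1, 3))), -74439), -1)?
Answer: Rational(-1, 2119) ≈ -0.00047192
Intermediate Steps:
Function('G')(p, Q) = Add(-256, Mul(-168, Q, p)) (Function('G')(p, Q) = Add(Mul(-168, Q, p), -256) = Add(-256, Mul(-168, Q, p)))
Pow(Add(Function('G')(24, Mul(Add(-1, -8), Add(-1, 3))), -74439), -1) = Pow(Add(Add(-256, Mul(-168, Mul(Add(-1, -8), Add(-1, 3)), 24)), -74439), -1) = Pow(Add(Add(-256, Mul(-168, Mul(-9, 2), 24)), -74439), -1) = Pow(Add(Add(-256, Mul(-168, -18, 24)), -74439), -1) = Pow(Add(Add(-256, 72576), -74439), -1) = Pow(Add(72320, -74439), -1) = Pow(-2119, -1) = Rational(-1, 2119)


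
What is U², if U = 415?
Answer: 172225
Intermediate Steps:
U² = 415² = 172225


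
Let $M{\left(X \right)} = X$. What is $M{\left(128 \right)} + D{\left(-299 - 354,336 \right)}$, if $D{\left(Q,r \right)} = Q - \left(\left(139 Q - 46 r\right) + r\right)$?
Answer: $105362$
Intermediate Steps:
$D{\left(Q,r \right)} = - 138 Q + 45 r$ ($D{\left(Q,r \right)} = Q - \left(\left(- 46 r + 139 Q\right) + r\right) = Q - \left(- 45 r + 139 Q\right) = - 138 Q + 45 r$)
$M{\left(128 \right)} + D{\left(-299 - 354,336 \right)} = 128 - \left(-15120 + 138 \left(-299 - 354\right)\right) = 128 + \left(\left(-138\right) \left(-653\right) + 15120\right) = 128 + \left(90114 + 15120\right) = 128 + 105234 = 105362$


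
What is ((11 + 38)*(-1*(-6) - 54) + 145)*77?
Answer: -169939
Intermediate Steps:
((11 + 38)*(-1*(-6) - 54) + 145)*77 = (49*(6 - 54) + 145)*77 = (49*(-48) + 145)*77 = (-2352 + 145)*77 = -2207*77 = -169939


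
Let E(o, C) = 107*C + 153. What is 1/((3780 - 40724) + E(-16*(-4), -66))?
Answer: -1/43853 ≈ -2.2803e-5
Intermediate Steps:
E(o, C) = 153 + 107*C
1/((3780 - 40724) + E(-16*(-4), -66)) = 1/((3780 - 40724) + (153 + 107*(-66))) = 1/(-36944 + (153 - 7062)) = 1/(-36944 - 6909) = 1/(-43853) = -1/43853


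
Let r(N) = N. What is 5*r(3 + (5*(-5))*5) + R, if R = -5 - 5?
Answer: -620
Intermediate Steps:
R = -10
5*r(3 + (5*(-5))*5) + R = 5*(3 + (5*(-5))*5) - 10 = 5*(3 - 25*5) - 10 = 5*(3 - 125) - 10 = 5*(-122) - 10 = -610 - 10 = -620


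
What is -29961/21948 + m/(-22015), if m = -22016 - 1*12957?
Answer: 35998663/161061740 ≈ 0.22351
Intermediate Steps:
m = -34973 (m = -22016 - 12957 = -34973)
-29961/21948 + m/(-22015) = -29961/21948 - 34973/(-22015) = -29961*1/21948 - 34973*(-1/22015) = -9987/7316 + 34973/22015 = 35998663/161061740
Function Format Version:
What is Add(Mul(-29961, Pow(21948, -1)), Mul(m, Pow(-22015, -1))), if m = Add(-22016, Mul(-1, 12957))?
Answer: Rational(35998663, 161061740) ≈ 0.22351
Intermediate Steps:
m = -34973 (m = Add(-22016, -12957) = -34973)
Add(Mul(-29961, Pow(21948, -1)), Mul(m, Pow(-22015, -1))) = Add(Mul(-29961, Pow(21948, -1)), Mul(-34973, Pow(-22015, -1))) = Add(Mul(-29961, Rational(1, 21948)), Mul(-34973, Rational(-1, 22015))) = Add(Rational(-9987, 7316), Rational(34973, 22015)) = Rational(35998663, 161061740)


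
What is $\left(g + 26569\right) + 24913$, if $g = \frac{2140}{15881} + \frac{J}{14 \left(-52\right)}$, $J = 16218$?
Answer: $\frac{297473173619}{5780684} \approx 51460.0$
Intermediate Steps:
$g = - \frac{128000069}{5780684}$ ($g = \frac{2140}{15881} + \frac{16218}{14 \left(-52\right)} = 2140 \cdot \frac{1}{15881} + \frac{16218}{-728} = \frac{2140}{15881} + 16218 \left(- \frac{1}{728}\right) = \frac{2140}{15881} - \frac{8109}{364} = - \frac{128000069}{5780684} \approx -22.143$)
$\left(g + 26569\right) + 24913 = \left(- \frac{128000069}{5780684} + 26569\right) + 24913 = \frac{153458993127}{5780684} + 24913 = \frac{297473173619}{5780684}$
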